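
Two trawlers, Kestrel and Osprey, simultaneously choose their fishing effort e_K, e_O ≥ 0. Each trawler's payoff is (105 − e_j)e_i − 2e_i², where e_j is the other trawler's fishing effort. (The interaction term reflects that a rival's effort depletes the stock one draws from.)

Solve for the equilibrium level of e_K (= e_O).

Kestrel's payoff is (105 − e_O)e_K − 2e_K².
∂π/∂e_K = 105 − e_O − 4e_K = 0, so e_K = 26.25 − 0.25e_O.
By symmetry e_O = e_K; substituting into the reaction function, 1.25e_K = 26.25 and e_K = 21.

21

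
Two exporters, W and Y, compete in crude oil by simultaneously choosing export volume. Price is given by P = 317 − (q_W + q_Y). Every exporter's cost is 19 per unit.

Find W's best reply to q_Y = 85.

106.5

Exporter W's profit: π = q_W(317 − (q_W + q_Y)) − 19q_W.
∂π/∂q_W = 298 − 2q_W − q_Y = 0, so q_W = 149 − 0.5q_Y.
At q_Y = 85: q_W = 149 − 0.5·85 = 106.5.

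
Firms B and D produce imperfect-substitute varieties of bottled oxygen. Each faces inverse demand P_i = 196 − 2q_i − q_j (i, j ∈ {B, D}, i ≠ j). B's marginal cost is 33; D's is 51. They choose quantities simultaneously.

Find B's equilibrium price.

100.6

Firm B's profit: π = q_B(196 − 2q_B − q_D) − 33q_B.
∂π/∂q_B = 163 − 4q_B − q_D = 0 ⇒ q_B = 40.75 − 0.25q_D.
Similarly q_D = 36.25 − 0.25q_B.
Plugging q_D into B's best response: q_B = 40.75 − 0.25(36.25 − 0.25q_B) ⇒ 0.9375q_B = 31.6875, so q_B = 33.8.
Then q_D = 36.25 − 0.25·33.8 = 27.8.
P_B = 196 − 2·33.8 − 27.8 = 100.6.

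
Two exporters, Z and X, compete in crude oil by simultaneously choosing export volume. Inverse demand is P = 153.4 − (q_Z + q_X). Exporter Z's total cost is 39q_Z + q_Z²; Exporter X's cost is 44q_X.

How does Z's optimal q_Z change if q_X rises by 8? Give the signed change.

-2

Exporter Z's profit: π = q_Z(153.4 − (q_Z + q_X)) − 39q_Z − q_Z².
∂π/∂q_Z = 114.4 − 4q_Z − q_X = 0, so q_Z = 28.6 − 0.25q_X.
The reaction-function slope is −0.25, so an 8-unit rise in q_X moves q_Z by −0.25 × 8 = −2. Z's best response falls — the actions are strategic substitutes.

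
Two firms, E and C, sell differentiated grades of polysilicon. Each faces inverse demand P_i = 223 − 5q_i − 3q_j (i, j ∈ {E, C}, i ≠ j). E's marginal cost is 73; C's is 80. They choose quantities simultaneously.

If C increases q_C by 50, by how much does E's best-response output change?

Firm E's profit: π = q_E(223 − 5q_E − 3q_C) − 73q_E.
∂π/∂q_E = 150 − 10q_E − 3q_C = 0 ⇒ q_E = 15 − 0.3q_C.
The reaction-function slope is −0.3, so a 50-unit rise in q_C moves q_E by −0.3 × 50 = −15. E's best response falls — the actions are strategic substitutes.

-15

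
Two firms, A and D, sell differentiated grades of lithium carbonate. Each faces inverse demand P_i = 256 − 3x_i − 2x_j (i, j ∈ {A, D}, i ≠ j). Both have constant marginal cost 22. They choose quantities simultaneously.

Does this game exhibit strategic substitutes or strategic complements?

Firm A's profit: π = x_A(256 − 3x_A − 2x_D) − 22x_A.
∂π/∂x_A = 234 − 6x_A − 2x_D = 0 ⇒ x_A = 39 − (1/3)x_D.
The best-response slope dx_A/dx_D = −1/3 < 0: the reaction function is downward-sloping, so the choices are strategic substitutes.

strategic substitutes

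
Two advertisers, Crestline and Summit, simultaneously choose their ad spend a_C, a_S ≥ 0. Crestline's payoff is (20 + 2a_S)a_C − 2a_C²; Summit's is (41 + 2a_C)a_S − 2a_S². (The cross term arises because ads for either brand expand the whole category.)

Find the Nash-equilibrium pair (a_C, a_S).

Expanding Crestline's payoff: 20a_C + 2a_Sa_C − 2a_C².
∂π/∂a_C = 20 + 2a_S − 4a_C = 0, so a_C = 5 + 0.5a_S.
Likewise for Summit: a_S = 10.25 + 0.5a_C.
Substituting the second reaction function into the first: a_C = 5 + 0.5(10.25 + 0.5a_C), which gives 0.75a_C = 10.125 ⇒ a_C = 13.5.
Then a_S = 10.25 + 0.5·13.5 = 17.

13.5, 17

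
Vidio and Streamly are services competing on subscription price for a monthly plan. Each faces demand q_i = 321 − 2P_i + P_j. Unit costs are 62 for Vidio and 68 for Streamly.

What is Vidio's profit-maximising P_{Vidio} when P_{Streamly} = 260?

Vidio's profit: π = (P_{Vidio} − 62)(321 − 2P_{Vidio} + P_{Streamly}).
∂π/∂P_{Vidio} = 445 − 4P_{Vidio} + P_{Streamly} = 0 ⇒ P_{Vidio} = 111.25 + 0.25P_{Streamly}.
At P_{Streamly} = 260: P_{Vidio} = 111.25 + 0.25·260 = 176.25.

176.25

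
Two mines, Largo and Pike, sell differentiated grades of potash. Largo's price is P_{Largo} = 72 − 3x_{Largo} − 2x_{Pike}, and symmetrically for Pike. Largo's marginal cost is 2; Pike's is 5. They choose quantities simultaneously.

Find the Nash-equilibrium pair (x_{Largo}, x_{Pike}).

Mine Largo's profit: π = x_{Largo}(72 − 3x_{Largo} − 2x_{Pike}) − 2x_{Largo}.
∂π/∂x_{Largo} = 70 − 6x_{Largo} − 2x_{Pike} = 0 ⇒ x_{Largo} = 35/3 − (1/3)x_{Pike}.
Similarly x_{Pike} = 67/6 − (1/3)x_{Largo}.
Plugging x_{Pike} into Largo's best response: x_{Largo} = 35/3 − (1/3)(67/6 − (1/3)x_{Largo}) ⇒ (8/9)x_{Largo} = 143/18, so x_{Largo} = 8.9375.
Then x_{Pike} = 67/6 − (1/3)·8.9375 = 8.1875.

8.9375, 8.1875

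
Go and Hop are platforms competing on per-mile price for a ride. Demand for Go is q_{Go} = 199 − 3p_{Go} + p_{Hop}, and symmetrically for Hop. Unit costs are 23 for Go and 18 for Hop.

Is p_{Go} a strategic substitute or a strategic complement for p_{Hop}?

strategic complements

Go's profit: π = (p_{Go} − 23)(199 − 3p_{Go} + p_{Hop}).
∂π/∂p_{Go} = 268 − 6p_{Go} + p_{Hop} = 0 ⇒ p_{Go} = 134/3 + (1/6)p_{Hop}.
The best-response slope dp_{Go}/dp_{Hop} = 1/6 > 0: the reaction function is upward-sloping, so the choices are strategic complements.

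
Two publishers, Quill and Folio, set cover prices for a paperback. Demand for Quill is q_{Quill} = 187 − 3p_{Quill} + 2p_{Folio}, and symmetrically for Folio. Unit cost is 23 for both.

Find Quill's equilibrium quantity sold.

Quill's profit: π = (p_{Quill} − 23)(187 − 3p_{Quill} + 2p_{Folio}).
∂π/∂p_{Quill} = 256 − 6p_{Quill} + 2p_{Folio} = 0 ⇒ p_{Quill} = 128/3 + (1/3)p_{Folio}.
Setting p_{Quill} = p_{Folio} in the reaction function: p_{Quill} = 128/3 + (1/3)p_{Quill}, so p_{Quill} = (128/3) / (2/3) = 64.
q_{Quill} = 187 − 3·64 + 2·64 = 123.

123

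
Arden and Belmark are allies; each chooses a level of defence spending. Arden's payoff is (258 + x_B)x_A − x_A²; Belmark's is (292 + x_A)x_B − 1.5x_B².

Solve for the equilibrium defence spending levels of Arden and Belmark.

213.2, 168.4

Expanding Arden's payoff: 258x_A + x_Bx_A − x_A².
∂π/∂x_A = 258 + x_B − 2x_A = 0, so x_A = 129 + 0.5x_B.
Likewise for Belmark: x_B = 292/3 + (1/3)x_A.
Substituting the second reaction function into the first: x_A = 129 + 0.5(292/3 + (1/3)x_A), which gives (5/6)x_A = 533/3 ⇒ x_A = 213.2.
Then x_B = 292/3 + (1/3)·213.2 = 168.4.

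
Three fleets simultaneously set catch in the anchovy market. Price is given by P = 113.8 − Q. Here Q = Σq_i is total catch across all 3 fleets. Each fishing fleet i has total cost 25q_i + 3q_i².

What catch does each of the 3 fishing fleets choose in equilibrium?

8.88

A representative fishing fleet's profit is π_i = q_i(113.8 − Q) − 25q_i − 3q_i², with Q = q_i + Σ_{j≠i} q_j.
First-order condition: 88.8 − 8q_i − Σ_{j≠i} q_j = 0.
In a symmetric equilibrium every fishing fleet chooses the same q, so Σ_{j≠i} q_j = 2q. The condition becomes 88.8 − 10q = 0, giving q = 88.8/10 = 8.88.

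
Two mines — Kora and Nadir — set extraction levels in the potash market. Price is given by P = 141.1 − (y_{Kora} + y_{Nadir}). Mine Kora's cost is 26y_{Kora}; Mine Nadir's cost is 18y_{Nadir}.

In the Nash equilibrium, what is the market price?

61.7

Mine Kora's profit: π = y_{Kora}(141.1 − (y_{Kora} + y_{Nadir})) − 26y_{Kora}.
∂π/∂y_{Kora} = 115.1 − 2y_{Kora} − y_{Nadir} = 0, so y_{Kora} = 57.55 − 0.5y_{Nadir}.
By the same steps for Nadir: y_{Nadir} = 61.55 − 0.5y_{Kora}.
Solving the two reaction functions simultaneously: (1 − (−0.5)(−0.5))y_{Kora} = 57.55 − 0.5·61.55, so 0.75y_{Kora} = 26.775 and y_{Kora} = 35.7.
Then y_{Nadir} = 61.55 − 0.5·35.7 = 43.7.
Equilibrium price: P = 141.1 − 79.4 = 61.7.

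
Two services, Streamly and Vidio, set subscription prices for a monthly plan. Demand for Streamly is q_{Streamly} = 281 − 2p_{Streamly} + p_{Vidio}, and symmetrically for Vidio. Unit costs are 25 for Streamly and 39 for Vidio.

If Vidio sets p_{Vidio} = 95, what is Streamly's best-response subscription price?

Streamly's profit: π = (p_{Streamly} − 25)(281 − 2p_{Streamly} + p_{Vidio}).
∂π/∂p_{Streamly} = 331 − 4p_{Streamly} + p_{Vidio} = 0 ⇒ p_{Streamly} = 82.75 + 0.25p_{Vidio}.
At p_{Vidio} = 95: p_{Streamly} = 82.75 + 0.25·95 = 106.5.

106.5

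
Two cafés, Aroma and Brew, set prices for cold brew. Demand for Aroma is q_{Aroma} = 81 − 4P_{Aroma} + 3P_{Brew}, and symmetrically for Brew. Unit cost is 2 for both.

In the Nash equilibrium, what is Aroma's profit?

Aroma's profit: π = (P_{Aroma} − 2)(81 − 4P_{Aroma} + 3P_{Brew}).
∂π/∂P_{Aroma} = 89 − 8P_{Aroma} + 3P_{Brew} = 0 ⇒ P_{Aroma} = 11.125 + 0.375P_{Brew}.
By symmetry P_{Brew} = P_{Aroma}; substituting into the reaction function, 0.625P_{Aroma} = 11.125 and P_{Aroma} = 17.8.
q_{Aroma} = 81 − 4·17.8 + 3·17.8 = 63.2.
Profit = (17.8 − 2)·63.2 = 998.56.

998.56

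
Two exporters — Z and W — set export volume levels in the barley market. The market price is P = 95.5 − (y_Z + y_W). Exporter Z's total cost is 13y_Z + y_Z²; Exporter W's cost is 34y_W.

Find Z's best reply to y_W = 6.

19.125

Exporter Z's profit: π = y_Z(95.5 − (y_Z + y_W)) − 13y_Z − y_Z².
∂π/∂y_Z = 82.5 − 4y_Z − y_W = 0, so y_Z = 20.625 − 0.25y_W.
At y_W = 6: y_Z = 20.625 − 0.25·6 = 19.125.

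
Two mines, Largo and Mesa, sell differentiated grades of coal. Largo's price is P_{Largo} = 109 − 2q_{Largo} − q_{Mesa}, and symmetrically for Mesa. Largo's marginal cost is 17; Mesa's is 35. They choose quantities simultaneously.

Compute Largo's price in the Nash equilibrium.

56.2

Mine Largo's profit: π = q_{Largo}(109 − 2q_{Largo} − q_{Mesa}) − 17q_{Largo}.
∂π/∂q_{Largo} = 92 − 4q_{Largo} − q_{Mesa} = 0 ⇒ q_{Largo} = 23 − 0.25q_{Mesa}.
Similarly q_{Mesa} = 18.5 − 0.25q_{Largo}.
Substituting the second reaction function into the first: q_{Largo} = 23 − 0.25(18.5 − 0.25q_{Largo}), which gives 0.9375q_{Largo} = 18.375 ⇒ q_{Largo} = 19.6.
Then q_{Mesa} = 18.5 − 0.25·19.6 = 13.6.
P_{Largo} = 109 − 2·19.6 − 13.6 = 56.2.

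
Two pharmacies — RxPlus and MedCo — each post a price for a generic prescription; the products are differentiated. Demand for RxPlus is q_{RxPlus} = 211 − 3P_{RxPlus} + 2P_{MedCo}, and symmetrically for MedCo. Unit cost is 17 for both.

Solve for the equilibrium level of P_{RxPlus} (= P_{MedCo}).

65.5

RxPlus's profit: π = (P_{RxPlus} − 17)(211 − 3P_{RxPlus} + 2P_{MedCo}).
∂π/∂P_{RxPlus} = 262 − 6P_{RxPlus} + 2P_{MedCo} = 0 ⇒ P_{RxPlus} = 131/3 + (1/3)P_{MedCo}.
By symmetry P_{MedCo} = P_{RxPlus}; substituting into the reaction function, (2/3)P_{RxPlus} = 131/3 and P_{RxPlus} = 65.5.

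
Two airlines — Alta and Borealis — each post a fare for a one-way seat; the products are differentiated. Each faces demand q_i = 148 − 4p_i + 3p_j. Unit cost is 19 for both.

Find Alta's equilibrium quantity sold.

103.2

Alta's profit: π = (p_{Alta} − 19)(148 − 4p_{Alta} + 3p_{Borealis}).
∂π/∂p_{Alta} = 224 − 8p_{Alta} + 3p_{Borealis} = 0 ⇒ p_{Alta} = 28 + 0.375p_{Borealis}.
The game is symmetric, so in equilibrium p_{Borealis} = p_{Alta}: the reaction function gives 0.625p_{Alta} = 28, hence p_{Alta} = 44.8.
q_{Alta} = 148 − 4·44.8 + 3·44.8 = 103.2.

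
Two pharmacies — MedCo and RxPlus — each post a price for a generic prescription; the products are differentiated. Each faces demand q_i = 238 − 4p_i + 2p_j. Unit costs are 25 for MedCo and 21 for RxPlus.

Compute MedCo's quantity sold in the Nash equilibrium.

123.2

MedCo's profit: π = (p_{MedCo} − 25)(238 − 4p_{MedCo} + 2p_{RxPlus}).
∂π/∂p_{MedCo} = 338 − 8p_{MedCo} + 2p_{RxPlus} = 0 ⇒ p_{MedCo} = 42.25 + 0.25p_{RxPlus}.
Similarly p_{RxPlus} = 40.25 + 0.25p_{MedCo}.
Solving the two reaction functions simultaneously: (1 − (0.25)(0.25))p_{MedCo} = 42.25 + 0.25·40.25, so 0.9375p_{MedCo} = 52.3125 and p_{MedCo} = 55.8.
Then p_{RxPlus} = 40.25 + 0.25·55.8 = 54.2.
q_{MedCo} = 238 − 4·55.8 + 2·54.2 = 123.2.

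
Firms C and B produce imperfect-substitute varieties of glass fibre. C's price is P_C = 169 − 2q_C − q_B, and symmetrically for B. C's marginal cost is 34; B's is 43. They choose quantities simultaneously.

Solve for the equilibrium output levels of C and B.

27.6, 24.6

Firm C's profit: π = q_C(169 − 2q_C − q_B) − 34q_C.
∂π/∂q_C = 135 − 4q_C − q_B = 0 ⇒ q_C = 33.75 − 0.25q_B.
Similarly q_B = 31.5 − 0.25q_C.
Substituting the second reaction function into the first: q_C = 33.75 − 0.25(31.5 − 0.25q_C), which gives 0.9375q_C = 25.875 ⇒ q_C = 27.6.
Then q_B = 31.5 − 0.25·27.6 = 24.6.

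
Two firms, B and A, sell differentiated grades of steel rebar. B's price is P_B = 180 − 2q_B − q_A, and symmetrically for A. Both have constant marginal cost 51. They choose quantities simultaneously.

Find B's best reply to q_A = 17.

28

Firm B's profit: π = q_B(180 − 2q_B − q_A) − 51q_B.
∂π/∂q_B = 129 − 4q_B − q_A = 0 ⇒ q_B = 32.25 − 0.25q_A.
At q_A = 17: q_B = 32.25 − 0.25·17 = 28.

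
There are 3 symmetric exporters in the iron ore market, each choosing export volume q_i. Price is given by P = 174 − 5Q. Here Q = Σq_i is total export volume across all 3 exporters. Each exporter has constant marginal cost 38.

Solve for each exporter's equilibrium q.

6.8

A representative exporter's profit is π_i = q_i(174 − 5Q) − 38q_i, with Q = q_i + Σ_{j≠i} q_j.
First-order condition: 136 − 10q_i − 5Σ_{j≠i} q_j = 0.
With identical exporters, set every q_j = q: then 136 − 10q − 10q = 0, i.e. q = 136/20 = 6.8.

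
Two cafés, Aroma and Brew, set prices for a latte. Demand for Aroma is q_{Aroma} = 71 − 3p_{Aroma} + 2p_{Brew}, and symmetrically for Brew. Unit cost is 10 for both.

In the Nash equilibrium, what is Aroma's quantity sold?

Aroma's profit: π = (p_{Aroma} − 10)(71 − 3p_{Aroma} + 2p_{Brew}).
∂π/∂p_{Aroma} = 101 − 6p_{Aroma} + 2p_{Brew} = 0 ⇒ p_{Aroma} = 101/6 + (1/3)p_{Brew}.
By symmetry p_{Brew} = p_{Aroma}; substituting into the reaction function, (2/3)p_{Aroma} = 101/6 and p_{Aroma} = 25.25.
q_{Aroma} = 71 − 3·25.25 + 2·25.25 = 45.75.

45.75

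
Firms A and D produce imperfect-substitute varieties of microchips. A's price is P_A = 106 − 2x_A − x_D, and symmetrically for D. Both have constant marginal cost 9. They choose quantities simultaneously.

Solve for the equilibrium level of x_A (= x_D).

19.4

Firm A's profit: π = x_A(106 − 2x_A − x_D) − 9x_A.
∂π/∂x_A = 97 − 4x_A − x_D = 0 ⇒ x_A = 24.25 − 0.25x_D.
By symmetry x_D = x_A; substituting into the reaction function, 1.25x_A = 24.25 and x_A = 19.4.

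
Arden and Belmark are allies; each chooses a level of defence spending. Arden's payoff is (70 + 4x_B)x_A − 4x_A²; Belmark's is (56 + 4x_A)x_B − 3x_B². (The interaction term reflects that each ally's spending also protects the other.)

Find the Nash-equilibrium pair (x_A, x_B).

20.125, 22.75

Expanding Arden's payoff: 70x_A + 4x_Bx_A − 4x_A².
∂π/∂x_A = 70 + 4x_B − 8x_A = 0, so x_A = 8.75 + 0.5x_B.
Likewise for Belmark: x_B = 28/3 + (2/3)x_A.
Plugging x_B into Arden's best response: x_A = 8.75 + 0.5(28/3 + (2/3)x_A) ⇒ (2/3)x_A = 161/12, so x_A = 20.125.
Then x_B = 28/3 + (2/3)·20.125 = 22.75.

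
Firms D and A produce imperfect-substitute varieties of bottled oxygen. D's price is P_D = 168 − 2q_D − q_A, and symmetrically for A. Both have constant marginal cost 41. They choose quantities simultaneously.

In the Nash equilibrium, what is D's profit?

1290.32

Firm D's profit: π = q_D(168 − 2q_D − q_A) − 41q_D.
∂π/∂q_D = 127 − 4q_D − q_A = 0 ⇒ q_D = 31.75 − 0.25q_A.
By symmetry q_A = q_D; substituting into the reaction function, 1.25q_D = 31.75 and q_D = 25.4.
P_D = 168 − 2·25.4 − 25.4 = 91.8.
Profit = (91.8 − 41)·25.4 = 1290.32.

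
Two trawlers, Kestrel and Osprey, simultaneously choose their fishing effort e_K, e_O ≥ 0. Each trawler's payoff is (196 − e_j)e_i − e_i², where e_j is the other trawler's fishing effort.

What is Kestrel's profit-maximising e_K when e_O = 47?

74.5

Kestrel's payoff is (196 − e_O)e_K − e_K².
∂π/∂e_K = 196 − e_O − 2e_K = 0, so e_K = 98 − 0.5e_O.
At e_O = 47: e_K = 98 − 0.5·47 = 74.5.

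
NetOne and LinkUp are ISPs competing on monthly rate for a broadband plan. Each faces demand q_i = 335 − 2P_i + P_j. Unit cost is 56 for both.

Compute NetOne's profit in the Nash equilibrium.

NetOne's profit: π = (P_{NetOne} − 56)(335 − 2P_{NetOne} + P_{LinkUp}).
∂π/∂P_{NetOne} = 447 − 4P_{NetOne} + P_{LinkUp} = 0 ⇒ P_{NetOne} = 111.75 + 0.25P_{LinkUp}.
By symmetry P_{LinkUp} = P_{NetOne}; substituting into the reaction function, 0.75P_{NetOne} = 111.75 and P_{NetOne} = 149.
q_{NetOne} = 335 − 2·149 + 149 = 186.
Profit = (149 − 56)·186 = 17298.

17298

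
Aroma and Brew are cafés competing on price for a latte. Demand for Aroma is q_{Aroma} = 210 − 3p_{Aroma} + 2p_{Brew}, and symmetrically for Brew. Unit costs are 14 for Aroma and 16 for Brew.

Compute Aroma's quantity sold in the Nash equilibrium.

148.125

Aroma's profit: π = (p_{Aroma} − 14)(210 − 3p_{Aroma} + 2p_{Brew}).
∂π/∂p_{Aroma} = 252 − 6p_{Aroma} + 2p_{Brew} = 0 ⇒ p_{Aroma} = 42 + (1/3)p_{Brew}.
Similarly p_{Brew} = 43 + (1/3)p_{Aroma}.
Substituting the second reaction function into the first: p_{Aroma} = 42 + (1/3)(43 + (1/3)p_{Aroma}), which gives (8/9)p_{Aroma} = 169/3 ⇒ p_{Aroma} = 63.375.
Then p_{Brew} = 43 + (1/3)·63.375 = 64.125.
q_{Aroma} = 210 − 3·63.375 + 2·64.125 = 148.125.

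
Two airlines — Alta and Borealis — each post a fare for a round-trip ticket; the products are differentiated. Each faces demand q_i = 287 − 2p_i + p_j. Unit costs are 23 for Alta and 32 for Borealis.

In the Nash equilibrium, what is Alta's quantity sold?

Alta's profit: π = (p_{Alta} − 23)(287 − 2p_{Alta} + p_{Borealis}).
∂π/∂p_{Alta} = 333 − 4p_{Alta} + p_{Borealis} = 0 ⇒ p_{Alta} = 83.25 + 0.25p_{Borealis}.
Similarly p_{Borealis} = 87.75 + 0.25p_{Alta}.
Plugging p_{Borealis} into Alta's best response: p_{Alta} = 83.25 + 0.25(87.75 + 0.25p_{Alta}) ⇒ 0.9375p_{Alta} = 105.1875, so p_{Alta} = 112.2.
Then p_{Borealis} = 87.75 + 0.25·112.2 = 115.8.
q_{Alta} = 287 − 2·112.2 + 115.8 = 178.4.

178.4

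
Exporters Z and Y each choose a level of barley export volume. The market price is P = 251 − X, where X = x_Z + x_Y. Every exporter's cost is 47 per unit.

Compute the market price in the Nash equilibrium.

115

Exporter Z's profit: π = x_Z(251 − (x_Z + x_Y)) − 47x_Z.
∂π/∂x_Z = 204 − 2x_Z − x_Y = 0, so x_Z = 102 − 0.5x_Y.
The game is symmetric, so in equilibrium x_Y = x_Z: the reaction function gives 1.5x_Z = 102, hence x_Z = 68.
Equilibrium price: P = 251 − 136 = 115.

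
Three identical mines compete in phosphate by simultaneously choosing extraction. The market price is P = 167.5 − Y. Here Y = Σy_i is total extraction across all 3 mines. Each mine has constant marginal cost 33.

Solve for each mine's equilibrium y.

A representative mine's profit is π_i = y_i(167.5 − Y) − 33y_i, with Y = y_i + Σ_{j≠i} y_j.
First-order condition: 134.5 − 2y_i − Σ_{j≠i} y_j = 0.
With identical mines, set every y_j = y: then 134.5 − 2y − 2y = 0, i.e. y = 134.5/4 = 33.625.

33.625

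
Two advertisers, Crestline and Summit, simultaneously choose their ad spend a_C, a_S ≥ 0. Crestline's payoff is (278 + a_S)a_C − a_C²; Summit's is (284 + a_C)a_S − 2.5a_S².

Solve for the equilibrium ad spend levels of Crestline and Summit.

Expanding Crestline's payoff: 278a_C + a_Sa_C − a_C².
∂π/∂a_C = 278 + a_S − 2a_C = 0, so a_C = 139 + 0.5a_S.
Likewise for Summit: a_S = 56.8 + 0.2a_C.
Plugging a_S into Crestline's best response: a_C = 139 + 0.5(56.8 + 0.2a_C) ⇒ 0.9a_C = 167.4, so a_C = 186.
Then a_S = 56.8 + 0.2·186 = 94.

186, 94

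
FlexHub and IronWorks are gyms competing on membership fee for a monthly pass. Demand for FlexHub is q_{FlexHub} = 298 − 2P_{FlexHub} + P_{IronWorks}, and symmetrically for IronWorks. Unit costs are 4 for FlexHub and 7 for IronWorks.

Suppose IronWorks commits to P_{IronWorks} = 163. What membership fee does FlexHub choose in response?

FlexHub's profit: π = (P_{FlexHub} − 4)(298 − 2P_{FlexHub} + P_{IronWorks}).
∂π/∂P_{FlexHub} = 306 − 4P_{FlexHub} + P_{IronWorks} = 0 ⇒ P_{FlexHub} = 76.5 + 0.25P_{IronWorks}.
At P_{IronWorks} = 163: P_{FlexHub} = 76.5 + 0.25·163 = 117.25.

117.25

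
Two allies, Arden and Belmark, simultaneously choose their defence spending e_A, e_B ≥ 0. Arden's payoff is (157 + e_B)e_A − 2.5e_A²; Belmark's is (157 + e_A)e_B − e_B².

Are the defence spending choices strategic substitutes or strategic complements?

Expanding Arden's payoff: 157e_A + e_Be_A − 2.5e_A².
∂π/∂e_A = 157 + e_B − 5e_A = 0, so e_A = 31.4 + 0.2e_B.
The best-response slope de_A/de_B = 0.2 > 0: the reaction function is upward-sloping, so the choices are strategic complements.

strategic complements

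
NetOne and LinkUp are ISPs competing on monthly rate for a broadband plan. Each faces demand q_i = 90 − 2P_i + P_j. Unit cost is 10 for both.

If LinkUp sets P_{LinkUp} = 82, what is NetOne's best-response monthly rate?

NetOne's profit: π = (P_{NetOne} − 10)(90 − 2P_{NetOne} + P_{LinkUp}).
∂π/∂P_{NetOne} = 110 − 4P_{NetOne} + P_{LinkUp} = 0 ⇒ P_{NetOne} = 27.5 + 0.25P_{LinkUp}.
At P_{LinkUp} = 82: P_{NetOne} = 27.5 + 0.25·82 = 48.

48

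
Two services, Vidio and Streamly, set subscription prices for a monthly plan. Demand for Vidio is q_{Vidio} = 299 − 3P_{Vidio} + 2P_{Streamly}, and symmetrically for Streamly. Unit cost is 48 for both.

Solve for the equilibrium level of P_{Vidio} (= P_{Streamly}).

110.75

Vidio's profit: π = (P_{Vidio} − 48)(299 − 3P_{Vidio} + 2P_{Streamly}).
∂π/∂P_{Vidio} = 443 − 6P_{Vidio} + 2P_{Streamly} = 0 ⇒ P_{Vidio} = 443/6 + (1/3)P_{Streamly}.
Setting P_{Vidio} = P_{Streamly} in the reaction function: P_{Vidio} = 443/6 + (1/3)P_{Vidio}, so P_{Vidio} = (443/6) / (2/3) = 110.75.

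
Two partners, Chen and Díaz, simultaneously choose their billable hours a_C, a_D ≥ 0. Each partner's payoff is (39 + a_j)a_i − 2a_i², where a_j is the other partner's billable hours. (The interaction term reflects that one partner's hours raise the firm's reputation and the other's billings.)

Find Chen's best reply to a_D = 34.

18.25

Chen's payoff is (39 + a_D)a_C − 2a_C².
∂π/∂a_C = 39 + a_D − 4a_C = 0, so a_C = 9.75 + 0.25a_D.
At a_D = 34: a_C = 9.75 + 0.25·34 = 18.25.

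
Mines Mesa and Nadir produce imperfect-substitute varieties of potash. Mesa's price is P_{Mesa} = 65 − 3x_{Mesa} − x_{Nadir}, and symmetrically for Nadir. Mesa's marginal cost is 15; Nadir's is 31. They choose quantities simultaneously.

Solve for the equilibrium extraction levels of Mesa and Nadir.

7.6, 4.4

Mine Mesa's profit: π = x_{Mesa}(65 − 3x_{Mesa} − x_{Nadir}) − 15x_{Mesa}.
∂π/∂x_{Mesa} = 50 − 6x_{Mesa} − x_{Nadir} = 0 ⇒ x_{Mesa} = 25/3 − (1/6)x_{Nadir}.
Similarly x_{Nadir} = 17/3 − (1/6)x_{Mesa}.
Solving the two reaction functions simultaneously: (1 − (−1/6)(−1/6))x_{Mesa} = 25/3 − (1/6)·(17/3), so (35/36)x_{Mesa} = 133/18 and x_{Mesa} = 7.6.
Then x_{Nadir} = 17/3 − (1/6)·7.6 = 4.4.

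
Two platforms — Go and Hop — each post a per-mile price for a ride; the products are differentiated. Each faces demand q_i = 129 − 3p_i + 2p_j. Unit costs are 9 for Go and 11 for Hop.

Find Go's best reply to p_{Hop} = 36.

Go's profit: π = (p_{Go} − 9)(129 − 3p_{Go} + 2p_{Hop}).
∂π/∂p_{Go} = 156 − 6p_{Go} + 2p_{Hop} = 0 ⇒ p_{Go} = 26 + (1/3)p_{Hop}.
At p_{Hop} = 36: p_{Go} = 26 + (1/3)·36 = 38.

38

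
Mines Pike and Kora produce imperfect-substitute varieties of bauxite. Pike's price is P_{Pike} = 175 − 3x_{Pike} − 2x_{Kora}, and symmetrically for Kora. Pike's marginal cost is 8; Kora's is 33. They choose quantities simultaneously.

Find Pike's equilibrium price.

Mine Pike's profit: π = x_{Pike}(175 − 3x_{Pike} − 2x_{Kora}) − 8x_{Pike}.
∂π/∂x_{Pike} = 167 − 6x_{Pike} − 2x_{Kora} = 0 ⇒ x_{Pike} = 167/6 − (1/3)x_{Kora}.
Similarly x_{Kora} = 71/3 − (1/3)x_{Pike}.
Substituting the second reaction function into the first: x_{Pike} = 167/6 − (1/3)(71/3 − (1/3)x_{Pike}), which gives (8/9)x_{Pike} = 359/18 ⇒ x_{Pike} = 22.4375.
Then x_{Kora} = 71/3 − (1/3)·22.4375 = 16.1875.
P_{Pike} = 175 − 3·22.4375 − 2·16.1875 = 75.3125.

75.3125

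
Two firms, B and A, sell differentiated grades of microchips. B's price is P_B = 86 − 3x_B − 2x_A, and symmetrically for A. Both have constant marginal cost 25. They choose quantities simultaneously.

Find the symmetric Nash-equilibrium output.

Firm B's profit: π = x_B(86 − 3x_B − 2x_A) − 25x_B.
∂π/∂x_B = 61 − 6x_B − 2x_A = 0 ⇒ x_B = 61/6 − (1/3)x_A.
Setting x_B = x_A in the reaction function: x_B = 61/6 − (1/3)x_B, so x_B = (61/6) / (4/3) = 7.625.

7.625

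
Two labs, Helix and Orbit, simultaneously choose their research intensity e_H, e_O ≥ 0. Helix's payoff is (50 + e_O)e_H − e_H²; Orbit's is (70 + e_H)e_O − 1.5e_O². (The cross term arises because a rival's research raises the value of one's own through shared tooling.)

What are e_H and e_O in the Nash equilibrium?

Expanding Helix's payoff: 50e_H + e_Oe_H − e_H².
∂π/∂e_H = 50 + e_O − 2e_H = 0, so e_H = 25 + 0.5e_O.
Likewise for Orbit: e_O = 70/3 + (1/3)e_H.
Plugging e_O into Helix's best response: e_H = 25 + 0.5(70/3 + (1/3)e_H) ⇒ (5/6)e_H = 110/3, so e_H = 44.
Then e_O = 70/3 + (1/3)·44 = 38.

44, 38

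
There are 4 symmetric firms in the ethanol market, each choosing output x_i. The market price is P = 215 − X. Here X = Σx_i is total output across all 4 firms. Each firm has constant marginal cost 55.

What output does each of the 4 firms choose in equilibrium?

32

A representative firm's profit is π_i = x_i(215 − X) − 55x_i, with X = x_i + Σ_{j≠i} x_j.
First-order condition: 160 − 2x_i − Σ_{j≠i} x_j = 0.
With identical firms, set every x_j = x: then 160 − 2x − 3x = 0, i.e. x = 160/5 = 32.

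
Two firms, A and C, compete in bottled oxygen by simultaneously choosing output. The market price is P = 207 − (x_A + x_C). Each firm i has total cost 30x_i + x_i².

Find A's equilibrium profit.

2506.32

Firm A's profit: π = x_A(207 − (x_A + x_C)) − 30x_A − x_A².
∂π/∂x_A = 177 − 4x_A − x_C = 0, so x_A = 44.25 − 0.25x_C.
The game is symmetric, so in equilibrium x_C = x_A: the reaction function gives 1.25x_A = 44.25, hence x_A = 35.4.
Price P = 207 − 70.8 = 136.2.
A's profit: (136.2 − 30)·35.4 − (35.4)² = 2506.32.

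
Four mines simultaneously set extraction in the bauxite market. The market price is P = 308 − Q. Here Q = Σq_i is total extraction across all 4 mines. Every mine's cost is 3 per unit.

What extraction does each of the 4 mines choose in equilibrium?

61

A representative mine's profit is π_i = q_i(308 − Q) − 3q_i, with Q = q_i + Σ_{j≠i} q_j.
First-order condition: 305 − 2q_i − Σ_{j≠i} q_j = 0.
In a symmetric equilibrium every mine chooses the same q, so Σ_{j≠i} q_j = 3q. The condition becomes 305 − 5q = 0, giving q = 305/5 = 61.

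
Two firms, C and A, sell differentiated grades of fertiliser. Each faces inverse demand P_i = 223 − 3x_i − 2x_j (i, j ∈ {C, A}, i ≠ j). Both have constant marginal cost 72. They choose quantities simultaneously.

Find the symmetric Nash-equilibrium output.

18.875

Firm C's profit: π = x_C(223 − 3x_C − 2x_A) − 72x_C.
∂π/∂x_C = 151 − 6x_C − 2x_A = 0 ⇒ x_C = 151/6 − (1/3)x_A.
Setting x_C = x_A in the reaction function: x_C = 151/6 − (1/3)x_C, so x_C = (151/6) / (4/3) = 18.875.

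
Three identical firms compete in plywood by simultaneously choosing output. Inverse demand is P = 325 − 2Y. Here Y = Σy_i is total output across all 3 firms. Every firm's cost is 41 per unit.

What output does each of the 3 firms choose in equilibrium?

35.5

A representative firm's profit is π_i = y_i(325 − 2Y) − 41y_i, with Y = y_i + Σ_{j≠i} y_j.
First-order condition: 284 − 4y_i − 2Σ_{j≠i} y_j = 0.
With identical firms, set every y_j = y: then 284 − 4y − 4y = 0, i.e. y = 284/8 = 35.5.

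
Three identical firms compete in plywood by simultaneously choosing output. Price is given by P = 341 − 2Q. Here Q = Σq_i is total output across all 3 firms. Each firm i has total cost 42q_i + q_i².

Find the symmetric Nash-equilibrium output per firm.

A representative firm's profit is π_i = q_i(341 − 2Q) − 42q_i − q_i², with Q = q_i + Σ_{j≠i} q_j.
First-order condition: 299 − 6q_i − 2Σ_{j≠i} q_j = 0.
In a symmetric equilibrium every firm chooses the same q, so Σ_{j≠i} q_j = 2q. The condition becomes 299 − 10q = 0, giving q = 299/10 = 29.9.

29.9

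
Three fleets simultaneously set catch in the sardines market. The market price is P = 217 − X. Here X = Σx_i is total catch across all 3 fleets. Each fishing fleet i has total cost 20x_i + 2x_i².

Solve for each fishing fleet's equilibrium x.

A representative fishing fleet's profit is π_i = x_i(217 − X) − 20x_i − 2x_i², with X = x_i + Σ_{j≠i} x_j.
First-order condition: 197 − 6x_i − Σ_{j≠i} x_j = 0.
In a symmetric equilibrium every fishing fleet chooses the same x, so Σ_{j≠i} x_j = 2x. The condition becomes 197 − 8x = 0, giving x = 197/8 = 24.625.

24.625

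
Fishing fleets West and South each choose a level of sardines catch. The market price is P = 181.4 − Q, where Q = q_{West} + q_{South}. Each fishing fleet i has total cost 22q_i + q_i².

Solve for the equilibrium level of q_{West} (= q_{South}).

Fishing fleet West's profit: π = q_{West}(181.4 − (q_{West} + q_{South})) − 22q_{West} − q_{West}².
∂π/∂q_{West} = 159.4 − 4q_{West} − q_{South} = 0, so q_{West} = 39.85 − 0.25q_{South}.
The game is symmetric, so in equilibrium q_{South} = q_{West}: the reaction function gives 1.25q_{West} = 39.85, hence q_{West} = 31.88.

31.88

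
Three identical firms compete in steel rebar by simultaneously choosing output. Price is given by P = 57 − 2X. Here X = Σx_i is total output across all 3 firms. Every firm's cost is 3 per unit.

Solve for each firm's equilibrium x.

A representative firm's profit is π_i = x_i(57 − 2X) − 3x_i, with X = x_i + Σ_{j≠i} x_j.
First-order condition: 54 − 4x_i − 2Σ_{j≠i} x_j = 0.
In a symmetric equilibrium every firm chooses the same x, so Σ_{j≠i} x_j = 2x. The condition becomes 54 − 8x = 0, giving x = 54/8 = 6.75.

6.75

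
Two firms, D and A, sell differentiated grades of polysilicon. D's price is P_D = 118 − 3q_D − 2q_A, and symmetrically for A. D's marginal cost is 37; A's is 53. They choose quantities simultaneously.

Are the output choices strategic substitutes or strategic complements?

strategic substitutes

Firm D's profit: π = q_D(118 − 3q_D − 2q_A) − 37q_D.
∂π/∂q_D = 81 − 6q_D − 2q_A = 0 ⇒ q_D = 13.5 − (1/3)q_A.
The best-response slope dq_D/dq_A = −1/3 < 0: the reaction function is downward-sloping, so the choices are strategic substitutes.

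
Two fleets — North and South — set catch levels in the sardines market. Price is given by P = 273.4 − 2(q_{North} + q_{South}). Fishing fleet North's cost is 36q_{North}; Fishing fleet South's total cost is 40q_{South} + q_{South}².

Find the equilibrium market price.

Fishing fleet North's profit: π = q_{North}(273.4 − 2(q_{North} + q_{South})) − 36q_{North}.
∂π/∂q_{North} = 237.4 − 4q_{North} − 2q_{South} = 0, so q_{North} = 59.35 − 0.5q_{South}.
For South: ∂π/∂q_{South} = 233.4 − 6q_{South} − 2q_{North} = 0 ⇒ q_{South} = 38.9 − (1/3)q_{North}.
Plugging q_{South} into North's best response: q_{North} = 59.35 − 0.5(38.9 − (1/3)q_{North}) ⇒ (5/6)q_{North} = 39.9, so q_{North} = 47.88.
Then q_{South} = 38.9 − (1/3)·47.88 = 22.94.
Equilibrium price: P = 273.4 − 2·70.82 = 131.76.

131.76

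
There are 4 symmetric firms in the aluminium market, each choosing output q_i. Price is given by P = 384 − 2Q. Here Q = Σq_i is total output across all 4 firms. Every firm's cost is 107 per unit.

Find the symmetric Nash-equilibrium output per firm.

27.7

A representative firm's profit is π_i = q_i(384 − 2Q) − 107q_i, with Q = q_i + Σ_{j≠i} q_j.
First-order condition: 277 − 4q_i − 2Σ_{j≠i} q_j = 0.
In a symmetric equilibrium every firm chooses the same q, so Σ_{j≠i} q_j = 3q. The condition becomes 277 − 10q = 0, giving q = 277/10 = 27.7.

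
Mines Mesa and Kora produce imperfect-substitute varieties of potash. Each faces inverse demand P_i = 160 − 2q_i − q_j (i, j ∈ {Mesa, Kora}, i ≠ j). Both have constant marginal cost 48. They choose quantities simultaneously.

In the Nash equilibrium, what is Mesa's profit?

Mine Mesa's profit: π = q_{Mesa}(160 − 2q_{Mesa} − q_{Kora}) − 48q_{Mesa}.
∂π/∂q_{Mesa} = 112 − 4q_{Mesa} − q_{Kora} = 0 ⇒ q_{Mesa} = 28 − 0.25q_{Kora}.
By symmetry q_{Kora} = q_{Mesa}; substituting into the reaction function, 1.25q_{Mesa} = 28 and q_{Mesa} = 22.4.
P_{Mesa} = 160 − 2·22.4 − 22.4 = 92.8.
Profit = (92.8 − 48)·22.4 = 1003.52.

1003.52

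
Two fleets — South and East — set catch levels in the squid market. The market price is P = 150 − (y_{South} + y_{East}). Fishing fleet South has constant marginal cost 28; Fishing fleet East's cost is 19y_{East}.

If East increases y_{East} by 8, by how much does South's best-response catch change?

-4

Fishing fleet South's profit: π = y_{South}(150 − (y_{South} + y_{East})) − 28y_{South}.
∂π/∂y_{South} = 122 − 2y_{South} − y_{East} = 0, so y_{South} = 61 − 0.5y_{East}.
The reaction-function slope is −0.5, so an 8-unit rise in y_{East} moves y_{South} by −0.5 × 8 = −4. South's best response falls — the actions are strategic substitutes.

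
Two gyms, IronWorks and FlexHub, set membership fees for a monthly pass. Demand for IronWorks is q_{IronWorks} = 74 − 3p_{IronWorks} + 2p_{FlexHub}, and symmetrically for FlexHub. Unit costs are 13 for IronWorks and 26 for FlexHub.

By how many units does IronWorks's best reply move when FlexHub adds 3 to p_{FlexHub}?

1

IronWorks's profit: π = (p_{IronWorks} − 13)(74 − 3p_{IronWorks} + 2p_{FlexHub}).
∂π/∂p_{IronWorks} = 113 − 6p_{IronWorks} + 2p_{FlexHub} = 0 ⇒ p_{IronWorks} = 113/6 + (1/3)p_{FlexHub}.
The reaction-function slope is 1/3, so a 3-unit rise in p_{FlexHub} moves p_{IronWorks} by 1/3 × 3 = 1. IronWorks's best response rises — the actions are strategic complements.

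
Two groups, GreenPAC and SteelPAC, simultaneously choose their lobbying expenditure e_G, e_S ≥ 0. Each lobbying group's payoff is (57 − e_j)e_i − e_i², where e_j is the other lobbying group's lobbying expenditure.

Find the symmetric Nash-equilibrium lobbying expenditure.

19

GreenPAC's payoff is (57 − e_S)e_G − e_G².
∂π/∂e_G = 57 − e_S − 2e_G = 0, so e_G = 28.5 − 0.5e_S.
By symmetry e_S = e_G; substituting into the reaction function, 1.5e_G = 28.5 and e_G = 19.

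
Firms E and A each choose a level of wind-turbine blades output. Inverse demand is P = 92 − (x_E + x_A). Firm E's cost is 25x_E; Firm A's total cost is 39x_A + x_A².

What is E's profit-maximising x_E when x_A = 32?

Firm E's profit: π = x_E(92 − (x_E + x_A)) − 25x_E.
∂π/∂x_E = 67 − 2x_E − x_A = 0, so x_E = 33.5 − 0.5x_A.
At x_A = 32: x_E = 33.5 − 0.5·32 = 17.5.

17.5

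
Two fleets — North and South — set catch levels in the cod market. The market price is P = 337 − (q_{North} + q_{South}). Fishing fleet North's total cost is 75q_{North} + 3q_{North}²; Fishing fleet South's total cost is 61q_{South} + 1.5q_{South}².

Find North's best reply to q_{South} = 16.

Fishing fleet North's profit: π = q_{North}(337 − (q_{North} + q_{South})) − 75q_{North} − 3q_{North}².
∂π/∂q_{North} = 262 − 8q_{North} − q_{South} = 0, so q_{North} = 32.75 − 0.125q_{South}.
At q_{South} = 16: q_{North} = 32.75 − 0.125·16 = 30.75.

30.75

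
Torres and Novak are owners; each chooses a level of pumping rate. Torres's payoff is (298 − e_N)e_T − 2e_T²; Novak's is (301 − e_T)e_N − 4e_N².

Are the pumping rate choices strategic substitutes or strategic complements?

strategic substitutes

Expanding Torres's payoff: 298e_T − e_Ne_T − 2e_T².
∂π/∂e_T = 298 − e_N − 4e_T = 0, so e_T = 74.5 − 0.25e_N.
The best-response slope de_T/de_N = −0.25 < 0: the reaction function is downward-sloping, so the choices are strategic substitutes.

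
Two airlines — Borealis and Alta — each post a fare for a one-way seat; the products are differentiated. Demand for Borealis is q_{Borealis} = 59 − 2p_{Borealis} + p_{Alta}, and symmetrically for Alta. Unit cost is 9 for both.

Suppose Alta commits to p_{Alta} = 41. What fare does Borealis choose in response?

Borealis's profit: π = (p_{Borealis} − 9)(59 − 2p_{Borealis} + p_{Alta}).
∂π/∂p_{Borealis} = 77 − 4p_{Borealis} + p_{Alta} = 0 ⇒ p_{Borealis} = 19.25 + 0.25p_{Alta}.
At p_{Alta} = 41: p_{Borealis} = 19.25 + 0.25·41 = 29.5.

29.5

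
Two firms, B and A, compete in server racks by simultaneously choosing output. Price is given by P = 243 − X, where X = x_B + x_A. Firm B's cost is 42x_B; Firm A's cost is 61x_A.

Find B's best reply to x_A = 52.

Firm B's profit: π = x_B(243 − (x_B + x_A)) − 42x_B.
∂π/∂x_B = 201 − 2x_B − x_A = 0, so x_B = 100.5 − 0.5x_A.
At x_A = 52: x_B = 100.5 − 0.5·52 = 74.5.

74.5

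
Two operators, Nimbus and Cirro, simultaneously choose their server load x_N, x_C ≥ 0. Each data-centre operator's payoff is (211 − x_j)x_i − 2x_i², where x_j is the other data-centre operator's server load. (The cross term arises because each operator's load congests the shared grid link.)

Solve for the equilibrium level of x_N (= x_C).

42.2

Nimbus's payoff is (211 − x_C)x_N − 2x_N².
∂π/∂x_N = 211 − x_C − 4x_N = 0, so x_N = 52.75 − 0.25x_C.
Setting x_N = x_C in the reaction function: x_N = 52.75 − 0.25x_N, so x_N = 52.75 / 1.25 = 42.2.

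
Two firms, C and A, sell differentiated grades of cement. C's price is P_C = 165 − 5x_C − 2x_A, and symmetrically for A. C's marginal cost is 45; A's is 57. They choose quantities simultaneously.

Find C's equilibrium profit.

525.3125

Firm C's profit: π = x_C(165 − 5x_C − 2x_A) − 45x_C.
∂π/∂x_C = 120 − 10x_C − 2x_A = 0 ⇒ x_C = 12 − 0.2x_A.
Similarly x_A = 10.8 − 0.2x_C.
Solving the two reaction functions simultaneously: (1 − (−0.2)(−0.2))x_C = 12 − 0.2·10.8, so 0.96x_C = 9.84 and x_C = 10.25.
Then x_A = 10.8 − 0.2·10.25 = 8.75.
P_C = 165 − 5·10.25 − 2·8.75 = 96.25.
Profit = (96.25 − 45)·10.25 = 525.3125.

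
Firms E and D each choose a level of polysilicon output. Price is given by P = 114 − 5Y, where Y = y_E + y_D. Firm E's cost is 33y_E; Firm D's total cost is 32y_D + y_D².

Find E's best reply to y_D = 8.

4.1

Firm E's profit: π = y_E(114 − 5(y_E + y_D)) − 33y_E.
∂π/∂y_E = 81 − 10y_E − 5y_D = 0, so y_E = 8.1 − 0.5y_D.
At y_D = 8: y_E = 8.1 − 0.5·8 = 4.1.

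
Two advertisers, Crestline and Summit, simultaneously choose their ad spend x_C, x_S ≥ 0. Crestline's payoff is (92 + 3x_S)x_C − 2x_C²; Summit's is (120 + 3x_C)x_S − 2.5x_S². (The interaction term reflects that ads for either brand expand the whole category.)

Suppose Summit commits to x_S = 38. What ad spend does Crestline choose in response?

Expanding Crestline's payoff: 92x_C + 3x_Sx_C − 2x_C².
∂π/∂x_C = 92 + 3x_S − 4x_C = 0, so x_C = 23 + 0.75x_S.
At x_S = 38: x_C = 23 + 0.75·38 = 51.5.

51.5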